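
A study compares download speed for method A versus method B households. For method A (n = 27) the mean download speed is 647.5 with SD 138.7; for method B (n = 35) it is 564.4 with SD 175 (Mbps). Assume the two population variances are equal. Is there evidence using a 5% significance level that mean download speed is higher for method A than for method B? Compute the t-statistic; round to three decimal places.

Let group 1 = method A, group 2 = method B. H0: μ_1 = μ_2; H1: μ_1 > μ_2 (two-sample pooled-variance t-test, right-tailed).
s_p² = [(27−1)·138.7² + (35−1)·175²]/(27+35−2) = 25690.5
t = (647.5 − 564.4)/√[25690.5·(1/27 + 1/35)] = 2.024
df = n₁ + n₂ − 2 = 60
p-value = P(T ≥ 2.024) ≈ 0.024
Since p ≈ 0.024 < α = 0.05, reject H0; the data support H1.

2.024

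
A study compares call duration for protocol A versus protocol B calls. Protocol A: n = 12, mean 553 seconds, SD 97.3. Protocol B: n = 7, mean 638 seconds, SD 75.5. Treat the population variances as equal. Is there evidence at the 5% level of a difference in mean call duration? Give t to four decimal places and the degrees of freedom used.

t = -1.9812, df = 17

Let group 1 = protocol A, group 2 = protocol B. H0: μ_1 = μ_2; H1: μ_1 ≠ μ_2 (two-sample pooled-variance t-test, two-sided).
s_p² = [(12−1)·97.3² + (7−1)·75.5²]/(12+7−2) = 8137.75
t = (553 − 638)/√[8137.75·(1/12 + 1/7)] = -1.9812
df = n₁ + n₂ − 2 = 17
Two-sided p-value ≈ 0.064
Since p ≈ 0.064 > α = 0.05, fail to reject H0; the evidence is not statistically significant.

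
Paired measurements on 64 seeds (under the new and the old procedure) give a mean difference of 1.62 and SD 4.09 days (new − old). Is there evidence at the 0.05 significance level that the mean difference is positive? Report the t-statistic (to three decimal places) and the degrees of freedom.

t = 3.169, df = 63

H0: μ_d = 0; H1: μ_d > 0 (paired t-test on the differences, right-tailed).
t = d̄/(s_d/√n) = 1.62/(4.09/√64) = 3.169
df = n − 1 = 63
p-value = P(T ≥ 3.169) ≈ 0.0012
Since p ≈ 0.0012 < α = 0.05, reject H0; the evidence is statistically significant.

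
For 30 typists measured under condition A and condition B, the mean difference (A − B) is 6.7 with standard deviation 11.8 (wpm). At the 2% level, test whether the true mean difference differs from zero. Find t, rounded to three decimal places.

3.110

H0: μ_d = 0; H1: μ_d ≠ 0 (paired t-test on the differences, two-sided).
t = d̄/(s_d/√n) = 6.7/(11.8/√30) = 3.110
df = n − 1 = 29
Two-sided p-value ≈ 0.0042
Since p ≈ 0.0042 < α = 0.02, reject H0; the evidence is statistically significant.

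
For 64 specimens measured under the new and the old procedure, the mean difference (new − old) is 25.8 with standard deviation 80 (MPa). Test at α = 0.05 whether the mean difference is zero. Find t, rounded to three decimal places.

2.580

H0: μ_d = 0; H1: μ_d ≠ 0 (paired t-test on the differences, two-sided).
t = d̄/(s_d/√n) = 25.8/(80/√64) = 2.580
df = n − 1 = 63
Two-sided p-value ≈ 0.012
Since p ≈ 0.012 < α = 0.05, reject H0; the evidence is statistically significant.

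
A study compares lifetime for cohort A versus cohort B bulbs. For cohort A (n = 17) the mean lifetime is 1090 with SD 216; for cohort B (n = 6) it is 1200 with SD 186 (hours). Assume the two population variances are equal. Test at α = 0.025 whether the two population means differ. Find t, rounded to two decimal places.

-1.11

Let group 1 = cohort A, group 2 = cohort B. H0: μ_1 = μ_2; H1: μ_1 ≠ μ_2 (two-sample pooled-variance t-test, two-sided).
s_p² = [(17−1)·216² + (6−1)·186²]/(17+6−2) = 43784.6
t = (1090 − 1200)/√[43784.6·(1/17 + 1/6)] = -1.11
df = n₁ + n₂ − 2 = 21
Two-sided p-value ≈ 0.2808
Since p ≈ 0.2808 > α = 0.025, fail to reject H0; the evidence is not statistically significant.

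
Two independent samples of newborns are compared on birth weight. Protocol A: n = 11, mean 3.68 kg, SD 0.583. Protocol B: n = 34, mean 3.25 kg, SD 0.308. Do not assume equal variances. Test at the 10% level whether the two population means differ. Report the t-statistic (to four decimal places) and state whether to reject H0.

t = 2.3427; reject H0

Let group 1 = protocol A, group 2 = protocol B. H0: μ_1 = μ_2; H1: μ_1 ≠ μ_2 (Welch's two-sample t-test, two-sided).
t = (x̄_1 − x̄_2)/√(s_1²/n_1 + s_2²/n_2) = (3.68 − 3.25)/√(0.583²/11 + 0.308²/34) = 2.3427
Welch–Satterthwaite df ≈ 11.86
Two-sided p-value ≈ 0.037
Since p ≈ 0.037 < α = 0.1, reject H0; the data support H1.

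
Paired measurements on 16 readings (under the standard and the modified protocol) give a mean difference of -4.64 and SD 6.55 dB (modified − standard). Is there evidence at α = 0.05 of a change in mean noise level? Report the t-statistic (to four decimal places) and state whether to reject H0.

t = -2.8336; reject H0

H0: μ_d = 0; H1: μ_d ≠ 0 (paired t-test on the differences, two-sided).
t = d̄/(s_d/√n) = -4.64/(6.55/√16) = -2.8336
df = n − 1 = 15
Two-sided p-value ≈ 0.013
Since p ≈ 0.013 < α = 0.05, reject H0; the evidence is statistically significant.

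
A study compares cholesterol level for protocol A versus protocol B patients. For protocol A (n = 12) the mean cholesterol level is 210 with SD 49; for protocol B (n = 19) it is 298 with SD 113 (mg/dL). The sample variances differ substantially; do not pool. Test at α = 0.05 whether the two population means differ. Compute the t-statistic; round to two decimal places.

Let group 1 = protocol A, group 2 = protocol B. H0: μ_1 = μ_2; H1: μ_1 ≠ μ_2 (Welch's two-sample t-test, two-sided).
t = (x̄_1 − x̄_2)/√(s_1²/n_1 + s_2²/n_2) = (210 − 298)/√(49²/12 + 113²/19) = -2.98
Welch–Satterthwaite df ≈ 26.47
Two-sided p-value ≈ 0.0061
Since p ≈ 0.0061 < α = 0.05, reject H0; the data support H1.

-2.98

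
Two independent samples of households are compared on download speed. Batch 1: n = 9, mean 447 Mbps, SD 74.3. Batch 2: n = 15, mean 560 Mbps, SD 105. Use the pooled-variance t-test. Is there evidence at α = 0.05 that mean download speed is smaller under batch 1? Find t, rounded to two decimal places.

Let group 1 = batch 1, group 2 = batch 2. H0: μ_1 = μ_2; H1: μ_1 < μ_2 (two-sample pooled-variance t-test, left-tailed).
s_p² = [(9−1)·74.3² + (15−1)·105²]/(9+15−2) = 9023.36
t = (447 − 560)/√[9023.36·(1/9 + 1/15)] = -2.82
df = n₁ + n₂ − 2 = 22
p-value = P(T ≤ -2.82) ≈ 0.0050
Since p ≈ 0.0050 < α = 0.05, reject H0; the data support H1.

-2.82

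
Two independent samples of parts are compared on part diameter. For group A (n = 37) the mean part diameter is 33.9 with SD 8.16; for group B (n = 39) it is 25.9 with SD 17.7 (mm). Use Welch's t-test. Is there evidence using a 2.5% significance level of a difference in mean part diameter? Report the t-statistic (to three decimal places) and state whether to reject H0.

Let group 1 = group A, group 2 = group B. H0: μ_1 = μ_2; H1: μ_1 ≠ μ_2 (Welch's two-sample t-test, two-sided).
t = (x̄_1 − x̄_2)/√(s_1²/n_1 + s_2²/n_2) = (33.9 − 25.9)/√(8.16²/37 + 17.7²/39) = 2.551
Welch–Satterthwaite df ≈ 54.07
Two-sided p-value ≈ 0.0136
Since p ≈ 0.0136 < α = 0.025, reject H0; the data support H1.

t = 2.551; reject H0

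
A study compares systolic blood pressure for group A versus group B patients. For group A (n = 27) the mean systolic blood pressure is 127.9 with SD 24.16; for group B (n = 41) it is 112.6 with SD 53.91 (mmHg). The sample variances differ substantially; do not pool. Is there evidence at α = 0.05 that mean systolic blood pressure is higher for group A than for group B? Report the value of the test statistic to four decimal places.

Let group 1 = group A, group 2 = group B. H0: μ_1 = μ_2; H1: μ_1 > μ_2 (Welch's two-sample t-test, right-tailed).
t = (x̄_1 − x̄_2)/√(s_1²/n_1 + s_2²/n_2) = (127.9 − 112.6)/√(24.16²/27 + 53.91²/41) = 1.5908
Welch–Satterthwaite df ≈ 59.59
p-value = P(T ≥ 1.5908) ≈ 0.058
Since p ≈ 0.058 > α = 0.05, fail to reject H0; the evidence is not statistically significant.

1.5908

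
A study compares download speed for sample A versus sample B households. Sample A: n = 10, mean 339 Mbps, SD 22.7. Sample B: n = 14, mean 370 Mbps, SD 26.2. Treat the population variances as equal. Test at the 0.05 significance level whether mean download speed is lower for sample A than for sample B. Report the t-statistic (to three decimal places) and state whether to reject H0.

t = -3.016; reject H0

Let group 1 = sample A, group 2 = sample B. H0: μ_1 = μ_2; H1: μ_1 < μ_2 (two-sample pooled-variance t-test, left-tailed).
s_p² = [(10−1)·22.7² + (14−1)·26.2²]/(10+14−2) = 616.424
t = (339 − 370)/√[616.424·(1/10 + 1/14)] = -3.016
df = n₁ + n₂ − 2 = 22
p-value = P(T ≤ -3.016) ≈ 0.003
Since p ≈ 0.003 < α = 0.05, reject H0; the evidence is statistically significant.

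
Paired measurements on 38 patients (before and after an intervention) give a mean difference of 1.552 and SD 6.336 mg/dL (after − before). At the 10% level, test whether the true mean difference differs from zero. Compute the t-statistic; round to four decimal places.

H0: μ_d = 0; H1: μ_d ≠ 0 (paired t-test on the differences, two-sided).
t = d̄/(s_d/√n) = 1.552/(6.336/√38) = 1.5100
df = n − 1 = 37
Two-sided p-value ≈ 0.140
Since p ≈ 0.140 > α = 0.1, fail to reject H0; the evidence is not statistically significant.

1.5100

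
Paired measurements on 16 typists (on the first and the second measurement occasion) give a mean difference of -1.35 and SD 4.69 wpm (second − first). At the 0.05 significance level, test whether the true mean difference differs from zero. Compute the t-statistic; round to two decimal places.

-1.15

H0: μ_d = 0; H1: μ_d ≠ 0 (paired t-test on the differences, two-sided).
t = d̄/(s_d/√n) = -1.35/(4.69/√16) = -1.15
df = n − 1 = 15
Two-sided p-value ≈ 0.268
Since p ≈ 0.268 > α = 0.05, fail to reject H0; the data do not provide sufficient evidence against H0.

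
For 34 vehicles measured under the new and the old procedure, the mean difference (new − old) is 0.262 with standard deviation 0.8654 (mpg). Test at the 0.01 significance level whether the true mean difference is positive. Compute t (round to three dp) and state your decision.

t = 1.765; fail to reject H0

H0: μ_d = 0; H1: μ_d > 0 (paired t-test on the differences, right-tailed).
t = d̄/(s_d/√n) = 0.262/(0.8654/√34) = 1.765
df = n − 1 = 33
p-value = P(T ≥ 1.765) ≈ 0.0434
Since p ≈ 0.0434 > α = 0.01, fail to reject H0; the evidence is not statistically significant.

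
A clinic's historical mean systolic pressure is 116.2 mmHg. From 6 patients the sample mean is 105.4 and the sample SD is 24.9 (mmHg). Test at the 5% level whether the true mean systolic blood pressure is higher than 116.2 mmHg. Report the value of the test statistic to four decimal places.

H0: μ = 116.2; H1: μ > 116.2 (one-sample t-test, right-tailed).
t = (x̄ − μ₀)/(s/√n) = (105.4 − 116.2)/(24.9/√6) = -1.0624
df = n − 1 = 5
p-value = P(T ≥ -1.0624) ≈ 0.8317
Since p ≈ 0.8317 > α = 0.05, fail to reject H0; the evidence is not statistically significant.

-1.0624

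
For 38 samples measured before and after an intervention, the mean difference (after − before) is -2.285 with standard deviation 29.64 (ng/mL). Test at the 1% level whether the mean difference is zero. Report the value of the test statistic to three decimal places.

-0.475

H0: μ_d = 0; H1: μ_d ≠ 0 (paired t-test on the differences, two-sided).
t = d̄/(s_d/√n) = -2.285/(29.64/√38) = -0.475
df = n − 1 = 37
Two-sided p-value ≈ 0.6374
Since p ≈ 0.6374 > α = 0.01, fail to reject H0; the evidence is not statistically significant.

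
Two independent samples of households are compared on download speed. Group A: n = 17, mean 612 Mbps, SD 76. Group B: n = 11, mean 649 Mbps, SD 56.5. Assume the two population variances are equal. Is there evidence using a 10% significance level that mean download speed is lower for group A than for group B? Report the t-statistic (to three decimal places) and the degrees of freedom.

t = -1.383, df = 26

Let group 1 = group A, group 2 = group B. H0: μ_1 = μ_2; H1: μ_1 < μ_2 (two-sample pooled-variance t-test, left-tailed).
s_p² = [(17−1)·76² + (11−1)·56.5²]/(17+11−2) = 4782.25
t = (612 − 649)/√[4782.25·(1/17 + 1/11)] = -1.383
df = n₁ + n₂ − 2 = 26
p-value = P(T ≤ -1.383) ≈ 0.0893
Since p ≈ 0.0893 < α = 0.1, reject H0; the data support H1.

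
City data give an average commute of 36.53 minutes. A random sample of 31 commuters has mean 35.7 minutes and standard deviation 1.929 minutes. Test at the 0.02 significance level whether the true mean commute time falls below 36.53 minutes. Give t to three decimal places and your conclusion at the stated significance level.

t = -2.396; reject H0

H0: μ = 36.53; H1: μ < 36.53 (one-sample t-test, left-tailed).
t = (x̄ − μ₀)/(s/√n) = (35.7 − 36.53)/(1.929/√31) = -2.396
df = n − 1 = 30
p-value = P(T ≤ -2.396) ≈ 0.012
Since p ≈ 0.012 < α = 0.02, reject H0; the data support H1.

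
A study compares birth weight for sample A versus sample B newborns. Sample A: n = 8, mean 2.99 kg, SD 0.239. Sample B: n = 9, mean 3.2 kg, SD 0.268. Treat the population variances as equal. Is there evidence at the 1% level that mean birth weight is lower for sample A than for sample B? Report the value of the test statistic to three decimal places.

-1.696

Let group 1 = sample A, group 2 = sample B. H0: μ_1 = μ_2; H1: μ_1 < μ_2 (two-sample pooled-variance t-test, left-tailed).
s_p² = [(8−1)·0.239² + (9−1)·0.268²]/(8+9−2) = 0.0649626
t = (2.99 − 3.2)/√[0.0649626·(1/8 + 1/9)] = -1.696
df = n₁ + n₂ − 2 = 15
p-value = P(T ≤ -1.696) ≈ 0.0553
Since p ≈ 0.0553 > α = 0.01, fail to reject H0; the evidence is not statistically significant.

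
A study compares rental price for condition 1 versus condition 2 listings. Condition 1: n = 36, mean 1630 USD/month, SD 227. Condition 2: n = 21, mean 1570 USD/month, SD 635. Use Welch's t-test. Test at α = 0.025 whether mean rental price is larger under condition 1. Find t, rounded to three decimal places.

Let group 1 = condition 1, group 2 = condition 2. H0: μ_1 = μ_2; H1: μ_1 > μ_2 (Welch's two-sample t-test, right-tailed).
t = (x̄_1 − x̄_2)/√(s_1²/n_1 + s_2²/n_2) = (1630 − 1570)/√(227²/36 + 635²/21) = 0.418
Welch–Satterthwaite df ≈ 23.02
p-value = P(T ≥ 0.418) ≈ 0.3400
Since p ≈ 0.3400 > α = 0.025, fail to reject H0; the data do not provide sufficient evidence against H0.

0.418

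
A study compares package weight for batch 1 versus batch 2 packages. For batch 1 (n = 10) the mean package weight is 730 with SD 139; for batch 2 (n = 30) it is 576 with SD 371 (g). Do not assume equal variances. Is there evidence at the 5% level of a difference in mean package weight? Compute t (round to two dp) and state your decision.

t = 1.91; fail to reject H0

Let group 1 = batch 1, group 2 = batch 2. H0: μ_1 = μ_2; H1: μ_1 ≠ μ_2 (Welch's two-sample t-test, two-sided).
t = (x̄_1 − x̄_2)/√(s_1²/n_1 + s_2²/n_2) = (730 − 576)/√(139²/10 + 371²/30) = 1.91
Welch–Satterthwaite df ≈ 37.27
Two-sided p-value ≈ 0.064
Since p ≈ 0.064 > α = 0.05, fail to reject H0; the data do not provide sufficient evidence against H0.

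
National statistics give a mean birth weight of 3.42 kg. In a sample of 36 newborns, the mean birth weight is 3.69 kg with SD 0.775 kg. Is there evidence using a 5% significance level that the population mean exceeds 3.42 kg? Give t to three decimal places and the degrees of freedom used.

H0: μ = 3.42; H1: μ > 3.42 (one-sample t-test, right-tailed).
t = (x̄ − μ₀)/(s/√n) = (3.69 − 3.42)/(0.775/√36) = 2.090
df = n − 1 = 35
p-value = P(T ≥ 2.090) ≈ 0.022
Since p ≈ 0.022 < α = 0.05, reject H0; the data support H1.

t = 2.090, df = 35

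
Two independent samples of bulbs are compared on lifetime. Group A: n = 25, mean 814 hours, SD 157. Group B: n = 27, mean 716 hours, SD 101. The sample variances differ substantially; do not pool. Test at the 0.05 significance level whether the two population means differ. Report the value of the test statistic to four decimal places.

Let group 1 = group A, group 2 = group B. H0: μ_1 = μ_2; H1: μ_1 ≠ μ_2 (Welch's two-sample t-test, two-sided).
t = (x̄_1 − x̄_2)/√(s_1²/n_1 + s_2²/n_2) = (814 − 716)/√(157²/25 + 101²/27) = 2.6537
Welch–Satterthwaite df ≈ 40.44
Two-sided p-value ≈ 0.0113
Since p ≈ 0.0113 < α = 0.05, reject H0; the evidence is statistically significant.

2.6537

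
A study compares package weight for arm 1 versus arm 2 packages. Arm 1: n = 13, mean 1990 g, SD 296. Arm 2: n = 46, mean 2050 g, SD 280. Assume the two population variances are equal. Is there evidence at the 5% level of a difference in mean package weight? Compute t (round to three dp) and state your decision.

Let group 1 = arm 1, group 2 = arm 2. H0: μ_1 = μ_2; H1: μ_1 ≠ μ_2 (two-sample pooled-variance t-test, two-sided).
s_p² = [(13−1)·296² + (46−1)·280²]/(13+46−2) = 80340.2
t = (1990 − 2050)/√[80340.2·(1/13 + 1/46)] = -0.674
df = n₁ + n₂ − 2 = 57
Two-sided p-value ≈ 0.503
Since p ≈ 0.503 > α = 0.05, fail to reject H0; the data do not provide sufficient evidence against H0.

t = -0.674; fail to reject H0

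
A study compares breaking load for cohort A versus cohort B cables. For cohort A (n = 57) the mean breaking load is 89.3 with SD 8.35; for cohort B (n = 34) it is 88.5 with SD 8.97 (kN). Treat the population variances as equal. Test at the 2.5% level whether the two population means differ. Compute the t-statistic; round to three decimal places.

Let group 1 = cohort A, group 2 = cohort B. H0: μ_1 = μ_2; H1: μ_1 ≠ μ_2 (two-sample pooled-variance t-test, two-sided).
s_p² = [(57−1)·8.35² + (34−1)·8.97²]/(57+34−2) = 73.7042
t = (89.3 − 88.5)/√[73.7042·(1/57 + 1/34)] = 0.430
df = n₁ + n₂ − 2 = 89
Two-sided p-value ≈ 0.668
Since p ≈ 0.668 > α = 0.025, fail to reject H0; the data do not provide sufficient evidence against H0.

0.430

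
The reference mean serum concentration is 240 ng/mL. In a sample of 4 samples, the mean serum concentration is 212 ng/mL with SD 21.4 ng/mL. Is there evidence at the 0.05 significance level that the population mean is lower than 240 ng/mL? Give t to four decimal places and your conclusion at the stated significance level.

t = -2.6168; reject H0

H0: μ = 240; H1: μ < 240 (one-sample t-test, left-tailed).
t = (x̄ − μ₀)/(s/√n) = (212 − 240)/(21.4/√4) = -2.6168
df = n − 1 = 3
p-value = P(T ≤ -2.6168) ≈ 0.0396
Since p ≈ 0.0396 < α = 0.05, reject H0; the evidence is statistically significant.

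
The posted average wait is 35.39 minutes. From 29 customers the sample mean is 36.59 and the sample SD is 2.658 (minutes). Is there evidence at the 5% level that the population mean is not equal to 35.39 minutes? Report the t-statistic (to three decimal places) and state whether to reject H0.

H0: μ = 35.39; H1: μ ≠ 35.39 (one-sample t-test, two-sided).
t = (x̄ − μ₀)/(s/√n) = (36.59 − 35.39)/(2.658/√29) = 2.431
df = n − 1 = 28
Two-sided p-value ≈ 0.022
Since p ≈ 0.022 < α = 0.05, reject H0; the data support H1.

t = 2.431; reject H0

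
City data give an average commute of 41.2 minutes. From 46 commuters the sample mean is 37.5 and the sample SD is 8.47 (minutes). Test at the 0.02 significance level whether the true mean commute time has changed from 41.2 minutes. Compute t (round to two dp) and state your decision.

t = -2.96; reject H0

H0: μ = 41.2; H1: μ ≠ 41.2 (one-sample t-test, two-sided).
t = (x̄ − μ₀)/(s/√n) = (37.5 − 41.2)/(8.47/√46) = -2.96
df = n − 1 = 45
Two-sided p-value ≈ 0.0049
Since p ≈ 0.0049 < α = 0.02, reject H0; the evidence is statistically significant.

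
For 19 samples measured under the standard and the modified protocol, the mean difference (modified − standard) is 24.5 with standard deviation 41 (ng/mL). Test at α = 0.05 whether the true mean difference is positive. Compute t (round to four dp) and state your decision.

H0: μ_d = 0; H1: μ_d > 0 (paired t-test on the differences, right-tailed).
t = d̄/(s_d/√n) = 24.5/(41/√19) = 2.6047
df = n − 1 = 18
p-value = P(T ≥ 2.6047) ≈ 0.0090
Since p ≈ 0.0090 < α = 0.05, reject H0; the data support H1.

t = 2.6047; reject H0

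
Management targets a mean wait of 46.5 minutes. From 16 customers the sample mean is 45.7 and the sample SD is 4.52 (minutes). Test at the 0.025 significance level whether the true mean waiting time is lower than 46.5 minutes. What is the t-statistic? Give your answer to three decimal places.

H0: μ = 46.5; H1: μ < 46.5 (one-sample t-test, left-tailed).
t = (x̄ − μ₀)/(s/√n) = (45.7 − 46.5)/(4.52/√16) = -0.708
df = n − 1 = 15
p-value = P(T ≤ -0.708) ≈ 0.245
Since p ≈ 0.245 > α = 0.025, fail to reject H0; the evidence is not statistically significant.

-0.708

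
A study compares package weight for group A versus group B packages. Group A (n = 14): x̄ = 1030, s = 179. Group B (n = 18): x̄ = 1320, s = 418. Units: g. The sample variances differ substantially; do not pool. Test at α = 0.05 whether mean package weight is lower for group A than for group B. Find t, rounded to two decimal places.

Let group 1 = group A, group 2 = group B. H0: μ_1 = μ_2; H1: μ_1 < μ_2 (Welch's two-sample t-test, left-tailed).
t = (x̄_1 − x̄_2)/√(s_1²/n_1 + s_2²/n_2) = (1030 − 1320)/√(179²/14 + 418²/18) = -2.65
Welch–Satterthwaite df ≈ 24.20
p-value = P(T ≤ -2.65) ≈ 0.007
Since p ≈ 0.007 < α = 0.05, reject H0; the evidence is statistically significant.

-2.65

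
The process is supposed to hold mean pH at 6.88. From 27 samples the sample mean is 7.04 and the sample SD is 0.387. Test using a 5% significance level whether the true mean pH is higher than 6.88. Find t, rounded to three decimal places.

2.148

H0: μ = 6.88; H1: μ > 6.88 (one-sample t-test, right-tailed).
t = (x̄ − μ₀)/(s/√n) = (7.04 − 6.88)/(0.387/√27) = 2.148
df = n − 1 = 26
p-value = P(T ≥ 2.148) ≈ 0.0206
Since p ≈ 0.0206 < α = 0.05, reject H0; the evidence is statistically significant.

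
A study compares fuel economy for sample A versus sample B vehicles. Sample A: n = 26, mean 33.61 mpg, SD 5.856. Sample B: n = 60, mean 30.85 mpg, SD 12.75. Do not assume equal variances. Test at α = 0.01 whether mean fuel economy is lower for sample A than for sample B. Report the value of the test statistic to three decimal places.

1.375

Let group 1 = sample A, group 2 = sample B. H0: μ_1 = μ_2; H1: μ_1 < μ_2 (Welch's two-sample t-test, left-tailed).
t = (x̄_1 − x̄_2)/√(s_1²/n_1 + s_2²/n_2) = (33.61 − 30.85)/√(5.856²/26 + 12.75²/60) = 1.375
Welch–Satterthwaite df ≈ 83.64
p-value = P(T ≤ 1.375) ≈ 0.9136
Since p ≈ 0.9136 > α = 0.01, fail to reject H0; the data do not provide sufficient evidence against H0.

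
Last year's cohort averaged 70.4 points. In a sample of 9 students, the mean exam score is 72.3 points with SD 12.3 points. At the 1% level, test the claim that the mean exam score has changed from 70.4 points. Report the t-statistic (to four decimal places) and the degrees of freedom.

H0: μ = 70.4; H1: μ ≠ 70.4 (one-sample t-test, two-sided).
t = (x̄ − μ₀)/(s/√n) = (72.3 − 70.4)/(12.3/√9) = 0.4634
df = n − 1 = 8
Two-sided p-value ≈ 0.655
Since p ≈ 0.655 > α = 0.01, fail to reject H0; the evidence is not statistically significant.

t = 0.4634, df = 8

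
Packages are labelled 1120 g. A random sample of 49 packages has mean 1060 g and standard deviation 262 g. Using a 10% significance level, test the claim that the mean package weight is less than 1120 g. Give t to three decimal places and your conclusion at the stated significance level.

t = -1.603; reject H0

H0: μ = 1120; H1: μ < 1120 (one-sample t-test, left-tailed).
t = (x̄ − μ₀)/(s/√n) = (1060 − 1120)/(262/√49) = -1.603
df = n − 1 = 48
p-value = P(T ≤ -1.603) ≈ 0.0577
Since p ≈ 0.0577 < α = 0.1, reject H0; the evidence is statistically significant.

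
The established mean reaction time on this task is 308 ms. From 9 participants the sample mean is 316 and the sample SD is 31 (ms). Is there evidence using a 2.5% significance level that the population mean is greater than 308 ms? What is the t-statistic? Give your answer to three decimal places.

H0: μ = 308; H1: μ > 308 (one-sample t-test, right-tailed).
t = (x̄ − μ₀)/(s/√n) = (316 − 308)/(31/√9) = 0.774
df = n − 1 = 8
p-value = P(T ≥ 0.774) ≈ 0.231
Since p ≈ 0.231 > α = 0.025, fail to reject H0; the evidence is not statistically significant.

0.774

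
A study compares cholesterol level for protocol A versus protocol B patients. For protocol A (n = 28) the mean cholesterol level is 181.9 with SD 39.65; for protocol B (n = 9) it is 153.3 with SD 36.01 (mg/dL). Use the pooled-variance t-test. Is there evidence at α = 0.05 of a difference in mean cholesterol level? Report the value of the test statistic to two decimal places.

Let group 1 = protocol A, group 2 = protocol B. H0: μ_1 = μ_2; H1: μ_1 ≠ μ_2 (two-sample pooled-variance t-test, two-sided).
s_p² = [(28−1)·39.65² + (9−1)·36.01²]/(28+9−2) = 1509.17
t = (181.9 − 153.3)/√[1509.17·(1/28 + 1/9)] = 1.92
df = n₁ + n₂ − 2 = 35
Two-sided p-value ≈ 0.0629
Since p ≈ 0.0629 > α = 0.05, fail to reject H0; the data do not provide sufficient evidence against H0.

1.92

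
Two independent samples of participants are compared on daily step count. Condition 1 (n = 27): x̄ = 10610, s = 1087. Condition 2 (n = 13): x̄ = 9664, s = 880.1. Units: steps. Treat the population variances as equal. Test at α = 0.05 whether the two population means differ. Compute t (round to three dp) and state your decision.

t = 2.731; reject H0

Let group 1 = condition 1, group 2 = condition 2. H0: μ_1 = μ_2; H1: μ_1 ≠ μ_2 (two-sample pooled-variance t-test, two-sided).
s_p² = [(27−1)·1087² + (13−1)·880.1²]/(27+13−2) = 1053040
t = (10610 − 9664)/√[1053040·(1/27 + 1/13)] = 2.731
df = n₁ + n₂ − 2 = 38
Two-sided p-value ≈ 0.0095
Since p ≈ 0.0095 < α = 0.05, reject H0; the data support H1.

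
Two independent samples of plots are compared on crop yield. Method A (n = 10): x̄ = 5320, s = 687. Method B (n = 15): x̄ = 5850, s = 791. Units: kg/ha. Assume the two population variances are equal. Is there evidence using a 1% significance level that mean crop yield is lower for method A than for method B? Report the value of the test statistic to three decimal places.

Let group 1 = method A, group 2 = method B. H0: μ_1 = μ_2; H1: μ_1 < μ_2 (two-sample pooled-variance t-test, left-tailed).
s_p² = [(10−1)·687² + (15−1)·791²]/(10+15−2) = 565533
t = (5320 − 5850)/√[565533·(1/10 + 1/15)] = -1.726
df = n₁ + n₂ − 2 = 23
p-value = P(T ≤ -1.726) ≈ 0.0488
Since p ≈ 0.0488 > α = 0.01, fail to reject H0; the evidence is not statistically significant.

-1.726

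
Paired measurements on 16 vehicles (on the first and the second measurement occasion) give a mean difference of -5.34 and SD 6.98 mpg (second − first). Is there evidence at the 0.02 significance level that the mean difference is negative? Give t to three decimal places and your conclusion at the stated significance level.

t = -3.060; reject H0

H0: μ_d = 0; H1: μ_d < 0 (paired t-test on the differences, left-tailed).
t = d̄/(s_d/√n) = -5.34/(6.98/√16) = -3.060
df = n − 1 = 15
p-value = P(T ≤ -3.060) ≈ 0.004
Since p ≈ 0.004 < α = 0.02, reject H0; the data support H1.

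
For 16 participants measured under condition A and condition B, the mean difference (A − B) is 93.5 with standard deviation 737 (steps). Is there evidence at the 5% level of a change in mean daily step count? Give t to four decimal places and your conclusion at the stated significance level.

t = 0.5075; fail to reject H0

H0: μ_d = 0; H1: μ_d ≠ 0 (paired t-test on the differences, two-sided).
t = d̄/(s_d/√n) = 93.5/(737/√16) = 0.5075
df = n − 1 = 15
Two-sided p-value ≈ 0.6192
Since p ≈ 0.6192 > α = 0.05, fail to reject H0; the evidence is not statistically significant.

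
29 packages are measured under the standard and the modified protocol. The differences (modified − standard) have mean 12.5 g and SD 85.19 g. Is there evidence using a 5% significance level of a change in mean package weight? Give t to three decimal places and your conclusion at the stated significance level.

t = 0.790; fail to reject H0

H0: μ_d = 0; H1: μ_d ≠ 0 (paired t-test on the differences, two-sided).
t = d̄/(s_d/√n) = 12.5/(85.19/√29) = 0.790
df = n − 1 = 28
Two-sided p-value ≈ 0.436
Since p ≈ 0.436 > α = 0.05, fail to reject H0; the evidence is not statistically significant.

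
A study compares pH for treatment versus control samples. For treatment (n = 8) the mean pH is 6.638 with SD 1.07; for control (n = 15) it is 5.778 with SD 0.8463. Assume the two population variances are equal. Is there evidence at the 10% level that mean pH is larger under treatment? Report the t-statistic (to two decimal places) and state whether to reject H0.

t = 2.12; reject H0

Let group 1 = treatment, group 2 = control. H0: μ_1 = μ_2; H1: μ_1 > μ_2 (two-sample pooled-variance t-test, right-tailed).
s_p² = [(8−1)·1.07² + (15−1)·0.8463²]/(8+15−2) = 0.859116
t = (6.638 − 5.778)/√[0.859116·(1/8 + 1/15)] = 2.12
df = n₁ + n₂ − 2 = 21
p-value = P(T ≥ 2.12) ≈ 0.0231
Since p ≈ 0.0231 < α = 0.1, reject H0; the data support H1.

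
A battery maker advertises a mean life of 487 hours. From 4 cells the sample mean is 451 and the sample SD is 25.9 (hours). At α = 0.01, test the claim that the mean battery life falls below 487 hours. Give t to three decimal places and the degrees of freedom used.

t = -2.780, df = 3

H0: μ = 487; H1: μ < 487 (one-sample t-test, left-tailed).
t = (x̄ − μ₀)/(s/√n) = (451 − 487)/(25.9/√4) = -2.780
df = n − 1 = 3
p-value = P(T ≤ -2.780) ≈ 0.0345
Since p ≈ 0.0345 > α = 0.01, fail to reject H0; the data do not provide sufficient evidence against H0.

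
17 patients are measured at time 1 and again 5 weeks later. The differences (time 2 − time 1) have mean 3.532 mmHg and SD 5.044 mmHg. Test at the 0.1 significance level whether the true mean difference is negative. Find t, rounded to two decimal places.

H0: μ_d = 0; H1: μ_d < 0 (paired t-test on the differences, left-tailed).
t = d̄/(s_d/√n) = 3.532/(5.044/√17) = 2.89
df = n − 1 = 16
p-value = P(T ≤ 2.89) ≈ 0.9946
Since p ≈ 0.9946 > α = 0.1, fail to reject H0; the evidence is not statistically significant.

2.89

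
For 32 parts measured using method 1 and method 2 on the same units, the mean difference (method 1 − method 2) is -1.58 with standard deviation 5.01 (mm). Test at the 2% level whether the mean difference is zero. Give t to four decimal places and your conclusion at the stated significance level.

H0: μ_d = 0; H1: μ_d ≠ 0 (paired t-test on the differences, two-sided).
t = d̄/(s_d/√n) = -1.58/(5.01/√32) = -1.7840
df = n − 1 = 31
Two-sided p-value ≈ 0.0842
Since p ≈ 0.0842 > α = 0.02, fail to reject H0; the data do not provide sufficient evidence against H0.

t = -1.7840; fail to reject H0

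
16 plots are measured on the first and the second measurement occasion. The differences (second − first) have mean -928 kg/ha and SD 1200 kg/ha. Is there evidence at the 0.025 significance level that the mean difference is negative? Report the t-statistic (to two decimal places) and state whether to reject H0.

t = -3.09; reject H0

H0: μ_d = 0; H1: μ_d < 0 (paired t-test on the differences, left-tailed).
t = d̄/(s_d/√n) = -928/(1200/√16) = -3.09
df = n − 1 = 15
p-value = P(T ≤ -3.09) ≈ 0.004
Since p ≈ 0.004 < α = 0.025, reject H0; the data support H1.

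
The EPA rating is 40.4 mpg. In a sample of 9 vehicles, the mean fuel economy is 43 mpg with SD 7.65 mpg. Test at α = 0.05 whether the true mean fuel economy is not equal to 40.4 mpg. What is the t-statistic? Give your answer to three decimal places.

H0: μ = 40.4; H1: μ ≠ 40.4 (one-sample t-test, two-sided).
t = (x̄ − μ₀)/(s/√n) = (43 − 40.4)/(7.65/√9) = 1.020
df = n − 1 = 8
Two-sided p-value ≈ 0.3378
Since p ≈ 0.3378 > α = 0.05, fail to reject H0; the evidence is not statistically significant.

1.020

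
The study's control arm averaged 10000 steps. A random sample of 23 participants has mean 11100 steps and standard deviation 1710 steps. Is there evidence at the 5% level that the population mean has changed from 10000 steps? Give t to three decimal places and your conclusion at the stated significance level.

H0: μ = 10000; H1: μ ≠ 10000 (one-sample t-test, two-sided).
t = (x̄ − μ₀)/(s/√n) = (11100 − 10000)/(1710/√23) = 3.085
df = n − 1 = 22
Two-sided p-value ≈ 0.0054
Since p ≈ 0.0054 < α = 0.05, reject H0; the data support H1.

t = 3.085; reject H0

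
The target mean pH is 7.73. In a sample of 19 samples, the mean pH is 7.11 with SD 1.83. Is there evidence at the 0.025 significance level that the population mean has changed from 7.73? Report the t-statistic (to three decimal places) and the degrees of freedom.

t = -1.477, df = 18

H0: μ = 7.73; H1: μ ≠ 7.73 (one-sample t-test, two-sided).
t = (x̄ − μ₀)/(s/√n) = (7.11 − 7.73)/(1.83/√19) = -1.477
df = n − 1 = 18
Two-sided p-value ≈ 0.1570
Since p ≈ 0.1570 > α = 0.025, fail to reject H0; the evidence is not statistically significant.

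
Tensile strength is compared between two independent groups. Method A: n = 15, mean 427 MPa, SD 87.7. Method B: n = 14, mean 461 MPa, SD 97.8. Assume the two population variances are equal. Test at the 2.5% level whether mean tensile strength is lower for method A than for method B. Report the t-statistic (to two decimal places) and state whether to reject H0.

Let group 1 = method A, group 2 = method B. H0: μ_1 = μ_2; H1: μ_1 < μ_2 (two-sample pooled-variance t-test, left-tailed).
s_p² = [(15−1)·87.7² + (14−1)·97.8²]/(15+14−2) = 8593.37
t = (427 − 461)/√[8593.37·(1/15 + 1/14)] = -0.99
df = n₁ + n₂ − 2 = 27
p-value = P(T ≤ -0.99) ≈ 0.166
Since p ≈ 0.166 > α = 0.025, fail to reject H0; the data do not provide sufficient evidence against H0.

t = -0.99; fail to reject H0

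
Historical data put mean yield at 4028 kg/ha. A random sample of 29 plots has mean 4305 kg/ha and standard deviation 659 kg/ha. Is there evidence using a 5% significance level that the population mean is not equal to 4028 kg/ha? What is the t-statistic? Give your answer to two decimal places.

H0: μ = 4028; H1: μ ≠ 4028 (one-sample t-test, two-sided).
t = (x̄ − μ₀)/(s/√n) = (4305 − 4028)/(659/√29) = 2.26
df = n − 1 = 28
Two-sided p-value ≈ 0.0315
Since p ≈ 0.0315 < α = 0.05, reject H0; the data support H1.

2.26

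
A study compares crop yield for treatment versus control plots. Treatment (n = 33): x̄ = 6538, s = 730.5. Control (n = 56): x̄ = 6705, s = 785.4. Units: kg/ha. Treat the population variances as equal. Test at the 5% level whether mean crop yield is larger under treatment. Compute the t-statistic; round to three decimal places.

Let group 1 = treatment, group 2 = control. H0: μ_1 = μ_2; H1: μ_1 > μ_2 (two-sample pooled-variance t-test, right-tailed).
s_p² = [(33−1)·730.5² + (56−1)·785.4²]/(33+56−2) = 586242
t = (6538 − 6705)/√[586242·(1/33 + 1/56)] = -0.994
df = n₁ + n₂ − 2 = 87
p-value = P(T ≥ -0.994) ≈ 0.8385
Since p ≈ 0.8385 > α = 0.05, fail to reject H0; the data do not provide sufficient evidence against H0.

-0.994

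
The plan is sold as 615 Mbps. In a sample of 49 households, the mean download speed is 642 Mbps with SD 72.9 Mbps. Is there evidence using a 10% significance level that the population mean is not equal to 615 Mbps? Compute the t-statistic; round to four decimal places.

H0: μ = 615; H1: μ ≠ 615 (one-sample t-test, two-sided).
t = (x̄ − μ₀)/(s/√n) = (642 − 615)/(72.9/√49) = 2.5926
df = n − 1 = 48
Two-sided p-value ≈ 0.0126
Since p ≈ 0.0126 < α = 0.1, reject H0; the data support H1.

2.5926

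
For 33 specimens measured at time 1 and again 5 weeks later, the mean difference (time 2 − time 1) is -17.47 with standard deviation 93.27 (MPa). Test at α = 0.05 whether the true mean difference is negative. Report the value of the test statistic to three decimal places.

-1.076

H0: μ_d = 0; H1: μ_d < 0 (paired t-test on the differences, left-tailed).
t = d̄/(s_d/√n) = -17.47/(93.27/√33) = -1.076
df = n − 1 = 32
p-value = P(T ≤ -1.076) ≈ 0.1450
Since p ≈ 0.1450 > α = 0.05, fail to reject H0; the data do not provide sufficient evidence against H0.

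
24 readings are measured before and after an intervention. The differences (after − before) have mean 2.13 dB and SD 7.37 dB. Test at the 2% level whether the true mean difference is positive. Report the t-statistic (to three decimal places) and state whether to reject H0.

H0: μ_d = 0; H1: μ_d > 0 (paired t-test on the differences, right-tailed).
t = d̄/(s_d/√n) = 2.13/(7.37/√24) = 1.416
df = n − 1 = 23
p-value = P(T ≥ 1.416) ≈ 0.085
Since p ≈ 0.085 > α = 0.02, fail to reject H0; the data do not provide sufficient evidence against H0.

t = 1.416; fail to reject H0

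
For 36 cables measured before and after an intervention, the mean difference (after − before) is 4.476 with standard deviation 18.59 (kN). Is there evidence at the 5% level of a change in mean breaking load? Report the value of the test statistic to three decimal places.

H0: μ_d = 0; H1: μ_d ≠ 0 (paired t-test on the differences, two-sided).
t = d̄/(s_d/√n) = 4.476/(18.59/√36) = 1.445
df = n − 1 = 35
Two-sided p-value ≈ 0.157
Since p ≈ 0.157 > α = 0.05, fail to reject H0; the data do not provide sufficient evidence against H0.

1.445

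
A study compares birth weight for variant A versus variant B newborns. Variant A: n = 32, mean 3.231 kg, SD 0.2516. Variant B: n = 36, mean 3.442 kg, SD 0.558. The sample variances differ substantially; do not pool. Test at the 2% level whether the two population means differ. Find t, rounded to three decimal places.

-2.047

Let group 1 = variant A, group 2 = variant B. H0: μ_1 = μ_2; H1: μ_1 ≠ μ_2 (Welch's two-sample t-test, two-sided).
t = (x̄_1 − x̄_2)/√(s_1²/n_1 + s_2²/n_2) = (3.231 − 3.442)/√(0.2516²/32 + 0.558²/36) = -2.047
Welch–Satterthwaite df ≈ 49.89
Two-sided p-value ≈ 0.046
Since p ≈ 0.046 > α = 0.02, fail to reject H0; the data do not provide sufficient evidence against H0.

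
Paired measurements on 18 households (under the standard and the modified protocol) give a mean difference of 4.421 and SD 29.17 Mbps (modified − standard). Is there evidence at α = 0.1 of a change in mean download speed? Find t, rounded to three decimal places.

H0: μ_d = 0; H1: μ_d ≠ 0 (paired t-test on the differences, two-sided).
t = d̄/(s_d/√n) = 4.421/(29.17/√18) = 0.643
df = n − 1 = 17
Two-sided p-value ≈ 0.5288
Since p ≈ 0.5288 > α = 0.1, fail to reject H0; the evidence is not statistically significant.

0.643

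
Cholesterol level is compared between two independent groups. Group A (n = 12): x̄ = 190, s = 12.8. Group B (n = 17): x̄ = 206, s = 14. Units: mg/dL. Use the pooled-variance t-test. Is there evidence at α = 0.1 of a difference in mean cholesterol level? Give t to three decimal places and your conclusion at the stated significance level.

Let group 1 = group A, group 2 = group B. H0: μ_1 = μ_2; H1: μ_1 ≠ μ_2 (two-sample pooled-variance t-test, two-sided).
s_p² = [(12−1)·12.8² + (17−1)·14²]/(12+17−2) = 182.898
t = (190 − 206)/√[182.898·(1/12 + 1/17)] = -3.138
df = n₁ + n₂ − 2 = 27
Two-sided p-value ≈ 0.004
Since p ≈ 0.004 < α = 0.1, reject H0; the evidence is statistically significant.

t = -3.138; reject H0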